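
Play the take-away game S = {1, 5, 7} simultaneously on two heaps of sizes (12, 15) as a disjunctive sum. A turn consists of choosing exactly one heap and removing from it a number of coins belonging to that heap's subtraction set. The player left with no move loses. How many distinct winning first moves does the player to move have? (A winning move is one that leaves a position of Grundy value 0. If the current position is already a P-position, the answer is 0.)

6

All heaps use S = {1, 5, 7}:
G(0) = 0
G(1) = mex{0} = 1
G(2) = mex{1} = 0
G(3) = mex{0} = 1
G(4) = mex{1} = 0
G(5) = mex{0,0} = 1
G(6) = mex{1,1} = 0
G(7) = mex{0,0,0} = 1
G(8) = mex{1,1,1} = 0
G(9) = mex{0,0,0} = 1
G(10) = mex{1,1,1} = 0
G(11) = mex{0,0,0} = 1
G(12) = mex{1,1,1} = 0
G(13) = mex{0,0,0} = 1
G(14) = mex{1,1,1} = 0
G(15) = mex{0,0,0} = 1
Heap A: G(12) = 0.
Heap B: G(15) = 1.
Combined Grundy value = 0 ⊕ 1 = 1.
A winning move leaves total XOR = 0, i.e. changes one component's Grundy value g to g ⊕ X where X is the current total.
Heap A: need g' = 0⊕1 = 1. Options: 12−1→G=1, 12−5→G=1, 12−7→G=1. Hits: 3.
Heap B: need g' = 1⊕1 = 0. Options: 15−1→G=0, 15−5→G=0, 15−7→G=0. Hits: 3.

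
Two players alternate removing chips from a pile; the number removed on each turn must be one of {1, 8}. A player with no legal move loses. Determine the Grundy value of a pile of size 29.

0

n :  0  1  2  3  4  5  6  7  8  9 10 11 12 13 14 15 16 17 18 19 20 21 22 23 24 25 26 27 28 29
G :  0  1  0  1  0  1  0  1  2  0  1  0  1  0  1  0  1  2  0  1  0  1  0  1  0  1  2  0  1  0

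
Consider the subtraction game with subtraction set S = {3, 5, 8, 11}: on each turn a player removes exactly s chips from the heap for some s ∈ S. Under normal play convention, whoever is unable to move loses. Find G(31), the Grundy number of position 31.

G(0) = 0
G(1) = mex{} = 0
G(2) = mex{} = 0
G(3) = mex{0} = 1
G(4) = mex{0} = 1
G(5) = mex{0,0} = 1
G(6) = mex{1,0} = 2
G(7) = mex{1,0} = 2
G(8) = mex{1,1,0} = 2
G(9) = mex{2,1,0} = 3
G(10) = mex{2,1,0} = 3
G(11) = mex{2,2,1,0} = 3
G(12) = mex{3,2,1,0} = 4
G(13) = mex{3,2,1,0} = 4
G(14) = mex{3,3,2,1} = 0
G(15) = mex{4,3,2,1} = 0
G(16) = mex{4,3,2,1} = 0
G(17) = mex{0,4,3,2} = 1
G(18) = mex{0,4,3,2} = 1
G(19) = mex{0,0,3,2} = 1
G(20) = mex{1,0,4,3} = 2
G(21) = mex{1,0,4,3} = 2
G(22) = mex{1,1,0,3} = 2
G(23) = mex{2,1,0,4} = 3
G(24) = mex{2,1,0,4} = 3
G(25) = mex{2,2,1,0} = 3
G(26) = mex{3,2,1,0} = 4
G(27) = mex{3,2,1,0} = 4
G(28) = mex{3,3,2,1} = 0
G(29) = mex{4,3,2,1} = 0
G(30) = mex{4,3,2,1} = 0
G(31) = mex{0,4,3,2} = 1

1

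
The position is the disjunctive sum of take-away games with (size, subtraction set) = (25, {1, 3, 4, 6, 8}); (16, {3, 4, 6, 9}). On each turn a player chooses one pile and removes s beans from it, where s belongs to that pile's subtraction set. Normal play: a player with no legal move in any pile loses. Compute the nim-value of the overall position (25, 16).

3

Pile A, S = {1, 3, 4, 6, 8}:
n :  0  1  2  3  4  5  6  7  8  9 10 11 12 13 14 15 16 17 18 19 20 21 22 23 24 25
G :  0  1  0  1  2  3  2  0  1  0  1  2  3  2  0  1  0  1  2  3  2  0  1  0  1  2
G_A(25) = 2.
Pile B, S = {3, 4, 6, 9}:
G(0) = 0
G(1) = mex{} = 0
G(2) = mex{} = 0
G(3) = mex{0} = 1
G(4) = mex{0,0} = 1
G(5) = mex{0,0} = 1
G(6) = mex{1,0,0} = 2
G(7) = mex{1,1,0} = 2
G(8) = mex{1,1,0} = 2
G(9) = mex{2,1,1,0} = 3
G(10) = mex{2,2,1,0} = 3
G(11) = mex{2,2,1,0} = 3
G(12) = mex{3,2,2,1} = 0
G(13) = mex{3,3,2,1} = 0
G(14) = mex{3,3,2,1} = 0
G(15) = mex{0,3,3,2} = 1
G(16) = mex{0,0,3,2} = 1
G_B(16) = 1.
Combined Grundy value = 2 ⊕ 1 = 3.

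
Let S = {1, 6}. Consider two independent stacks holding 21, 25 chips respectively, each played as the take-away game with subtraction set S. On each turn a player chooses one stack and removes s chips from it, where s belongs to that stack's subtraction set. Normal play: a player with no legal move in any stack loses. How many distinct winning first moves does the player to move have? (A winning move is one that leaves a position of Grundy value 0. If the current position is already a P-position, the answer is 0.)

0

All stacks use S = {1, 6}:
n :  0  1  2  3  4  5  6  7  8  9 10 11 12 13 14 15 16 17 18 19 20 21 22 23 24 25
G :  0  1  0  1  0  1  2  0  1  0  1  0  1  2  0  1  0  1  0  1  2  0  1  0  1  0
Stack A: G(21) = 0.
Stack B: G(25) = 0.
Combined Grundy value = 0 ⊕ 0 = 0.
A winning move leaves total XOR = 0, i.e. changes one component's Grundy value g to g ⊕ X where X is the current total.
Stack A: target g' = 0⊕0 = 0, but every legal move changes the Grundy value (mex property), so 0 moves.
Stack B: target g' = 0⊕0 = 0, but every legal move changes the Grundy value (mex property), so 0 moves.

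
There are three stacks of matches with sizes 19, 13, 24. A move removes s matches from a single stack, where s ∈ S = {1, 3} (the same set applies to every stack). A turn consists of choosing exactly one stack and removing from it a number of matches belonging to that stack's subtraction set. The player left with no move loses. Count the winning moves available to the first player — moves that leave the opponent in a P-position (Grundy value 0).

All stacks use S = {1, 3}:
G(0) = 0
G(1) = mex{0} = 1
G(2) = mex{1} = 0
G(3) = mex{0,0} = 1
G(4) = mex{1,1} = 0
G(5) = mex{0,0} = 1
G(6) = mex{1,1} = 0
G(7) = mex{0,0} = 1
G(8) = mex{1,1} = 0
G(9) = mex{0,0} = 1
G(10) = mex{1,1} = 0
G(11) = mex{0,0} = 1
G(12) = mex{1,1} = 0
G(13) = mex{0,0} = 1
G(14) = mex{1,1} = 0
G(15) = mex{0,0} = 1
G(16) = mex{1,1} = 0
G(17) = mex{0,0} = 1
G(18) = mex{1,1} = 0
G(19) = mex{0,0} = 1
G(20) = mex{1,1} = 0
G(21) = mex{0,0} = 1
G(22) = mex{1,1} = 0
G(23) = mex{0,0} = 1
G(24) = mex{1,1} = 0
Stack A: G(19) = 1.
Stack B: G(13) = 1.
Stack C: G(24) = 0.
Combined Grundy value = 1 ⊕ 1 ⊕ 0 = 0.
A winning move leaves total XOR = 0, i.e. changes one component's Grundy value g to g ⊕ X where X is the current total.
Stack A: target g' = 1⊕0 = 1, but every legal move changes the Grundy value (mex property), so 0 moves.
Stack B: target g' = 1⊕0 = 1, but every legal move changes the Grundy value (mex property), so 0 moves.
Stack C: target g' = 0⊕0 = 0, but every legal move changes the Grundy value (mex property), so 0 moves.

0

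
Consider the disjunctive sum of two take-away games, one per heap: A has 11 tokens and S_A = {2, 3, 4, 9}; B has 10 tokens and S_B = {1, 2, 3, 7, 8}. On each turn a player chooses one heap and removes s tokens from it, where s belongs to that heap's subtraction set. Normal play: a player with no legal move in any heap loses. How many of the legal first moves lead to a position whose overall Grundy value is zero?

4

Heap A, S = {2, 3, 4, 9}:
n :  0  1  2  3  4  5  6  7  8  9 10 11
G :  0  0  1  1  2  2  0  0  1  1  2  2
G_A(11) = 2.
Heap B, S = {1, 2, 3, 7, 8}:
G(0) = 0
G(1) = mex{0} = 1
G(2) = mex{1,0} = 2
G(3) = mex{2,1,0} = 3
G(4) = mex{3,2,1} = 0
G(5) = mex{0,3,2} = 1
G(6) = mex{1,0,3} = 2
G(7) = mex{2,1,0,0} = 3
G(8) = mex{3,2,1,1,0} = 4
G(9) = mex{4,3,2,2,1} = 0
G(10) = mex{0,4,3,3,2} = 1
G_B(10) = 1.
Combined Grundy value = 2 ⊕ 1 = 3.
A winning move leaves total XOR = 0, i.e. changes one component's Grundy value g to g ⊕ X where X is the current total.
Heap A: need g' = 2⊕3 = 1. Options: 11−2→G=1, 11−3→G=1, 11−4→G=0, 11−9→G=1. Hits: 3.
Heap B: need g' = 1⊕3 = 2. Options: 10−1→G=0, 10−2→G=4, 10−3→G=3, 10−7→G=3, 10−8→G=2. Hits: 1.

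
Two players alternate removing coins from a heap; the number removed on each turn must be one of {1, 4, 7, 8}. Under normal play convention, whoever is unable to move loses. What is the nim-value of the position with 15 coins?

1

G(0) = 0
G(1) = mex{0} = 1
G(2) = mex{1} = 0
G(3) = mex{0} = 1
G(4) = mex{1,0} = 2
G(5) = mex{2,1} = 0
G(6) = mex{0,0} = 1
G(7) = mex{1,1,0} = 2
G(8) = mex{2,2,1,0} = 3
G(9) = mex{3,0,0,1} = 2
G(10) = mex{2,1,1,0} = 3
G(11) = mex{3,2,2,1} = 0
G(12) = mex{0,3,0,2} = 1
G(13) = mex{1,2,1,0} = 3
G(14) = mex{3,3,2,1} = 0
G(15) = mex{0,0,3,2} = 1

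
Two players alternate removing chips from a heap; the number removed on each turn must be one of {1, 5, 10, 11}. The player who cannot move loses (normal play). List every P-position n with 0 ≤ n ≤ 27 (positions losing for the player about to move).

n :  0  1  2  3  4  5  6  7  8  9 10 11 12 13 14 15 16 17 18 19 20 21 22 23 24 25 26 27
G :  0  1  0  1  0  1  0  1  0  1  2  3  2  3  2  3  2  3  2  3  0  1  0  1  0  1  0  1
P-positions are exactly the n with G(n) = 0.

0, 2, 4, 6, 8, 20, 22, 24, 26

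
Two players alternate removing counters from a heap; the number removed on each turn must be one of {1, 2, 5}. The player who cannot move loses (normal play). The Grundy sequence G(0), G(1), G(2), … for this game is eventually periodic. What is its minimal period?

3

n :  0  1  2  3  4  5  6  7  8  9 10 11 12 13 14
G :  0  1  2  0  1  2  0  1  2  0  1  2  0  1  2
G(n+3) = G(n) holds for n = 0,…,4 (a full window of length max(S) = 5), so the sequence is purely periodic with period 3.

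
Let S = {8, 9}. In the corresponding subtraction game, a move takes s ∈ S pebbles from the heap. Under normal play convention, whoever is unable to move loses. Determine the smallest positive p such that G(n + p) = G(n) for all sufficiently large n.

17

G(0) = 0
G(1) = mex{} = 0
G(2) = mex{} = 0
G(3) = mex{} = 0
G(4) = mex{} = 0
G(5) = mex{} = 0
G(6) = mex{} = 0
G(7) = mex{} = 0
G(8) = mex{0} = 1
G(9) = mex{0,0} = 1
G(10) = mex{0,0} = 1
G(11) = mex{0,0} = 1
G(12) = mex{0,0} = 1
G(13) = mex{0,0} = 1
G(14) = mex{0,0} = 1
G(15) = mex{0,0} = 1
G(16) = mex{1,0} = 2
G(17) = mex{1,1} = 0
G(18) = mex{1,1} = 0
G(19) = mex{1,1} = 0
G(20) = mex{1,1} = 0
G(21) = mex{1,1} = 0
G(22) = mex{1,1} = 0
G(23) = mex{1,1} = 0
G(24) = mex{2,1} = 0
G(25) = mex{0,2} = 1
G(26) = mex{0,0} = 1
G(27) = mex{0,0} = 1
G(28) = mex{0,0} = 1
G(29) = mex{0,0} = 1
G(30) = mex{0,0} = 1
G(31) = mex{0,0} = 1
G(32) = mex{0,0} = 1
G(33) = mex{1,0} = 2
G(34) = mex{1,1} = 0
G(35) = mex{1,1} = 0
G(n+17) = G(n) holds for n = 0,…,8 (a full window of length max(S) = 9), so the sequence is purely periodic with period 17.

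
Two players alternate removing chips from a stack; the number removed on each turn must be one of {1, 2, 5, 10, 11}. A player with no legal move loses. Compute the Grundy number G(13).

G(0) = 0
G(1) = mex{0} = 1
G(2) = mex{1,0} = 2
G(3) = mex{2,1} = 0
G(4) = mex{0,2} = 1
G(5) = mex{1,0,0} = 2
G(6) = mex{2,1,1} = 0
G(7) = mex{0,2,2} = 1
G(8) = mex{1,0,0} = 2
G(9) = mex{2,1,1} = 0
G(10) = mex{0,2,2,0} = 1
G(11) = mex{1,0,0,1,0} = 2
G(12) = mex{2,1,1,2,1} = 0
G(13) = mex{0,2,2,0,2} = 1

1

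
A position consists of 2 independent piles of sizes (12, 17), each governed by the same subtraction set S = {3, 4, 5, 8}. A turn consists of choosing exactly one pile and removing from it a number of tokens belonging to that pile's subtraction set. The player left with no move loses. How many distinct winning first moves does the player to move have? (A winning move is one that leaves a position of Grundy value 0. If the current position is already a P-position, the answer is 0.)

4

All piles use S = {3, 4, 5, 8}:
G(0) = 0
G(1) = mex{} = 0
G(2) = mex{} = 0
G(3) = mex{0} = 1
G(4) = mex{0,0} = 1
G(5) = mex{0,0,0} = 1
G(6) = mex{1,0,0} = 2
G(7) = mex{1,1,0} = 2
G(8) = mex{1,1,1,0} = 2
G(9) = mex{2,1,1,0} = 3
G(10) = mex{2,2,1,0} = 3
G(11) = mex{2,2,2,1} = 0
G(12) = mex{3,2,2,1} = 0
G(13) = mex{3,3,2,1} = 0
G(14) = mex{0,3,3,2} = 1
G(15) = mex{0,0,3,2} = 1
G(16) = mex{0,0,0,2} = 1
G(17) = mex{1,0,0,3} = 2
Pile A: G(12) = 0.
Pile B: G(17) = 2.
Combined Grundy value = 0 ⊕ 2 = 2.
A winning move leaves total XOR = 0, i.e. changes one component's Grundy value g to g ⊕ X where X is the current total.
Pile A: need g' = 0⊕2 = 2. Options: 12−3→G=3, 12−4→G=2, 12−5→G=2, 12−8→G=1. Hits: 2.
Pile B: need g' = 2⊕2 = 0. Options: 17−3→G=1, 17−4→G=0, 17−5→G=0, 17−8→G=3. Hits: 2.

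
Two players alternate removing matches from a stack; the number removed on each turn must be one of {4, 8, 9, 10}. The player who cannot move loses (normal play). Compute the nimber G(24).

n :  0  1  2  3  4  5  6  7  8  9 10 11 12 13 14 15 16 17 18 19 20 21 22 23 24
G :  0  0  0  0  1  1  1  1  2  2  2  2  3  3  0  0  0  0  1  1  1  1  2  2  2

2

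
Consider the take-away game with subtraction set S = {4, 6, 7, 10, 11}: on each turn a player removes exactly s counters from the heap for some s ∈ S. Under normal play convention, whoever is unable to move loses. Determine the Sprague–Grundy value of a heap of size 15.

0

n :  0  1  2  3  4  5  6  7  8  9 10 11 12 13 14 15
G :  0  0  0  0  1  1  1  1  2  2  2  2  3  3  3  0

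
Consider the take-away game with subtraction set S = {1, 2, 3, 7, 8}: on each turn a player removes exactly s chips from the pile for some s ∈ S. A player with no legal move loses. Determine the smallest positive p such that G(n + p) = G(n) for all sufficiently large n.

G(0) = 0
G(1) = mex{0} = 1
G(2) = mex{1,0} = 2
G(3) = mex{2,1,0} = 3
G(4) = mex{3,2,1} = 0
G(5) = mex{0,3,2} = 1
G(6) = mex{1,0,3} = 2
G(7) = mex{2,1,0,0} = 3
G(8) = mex{3,2,1,1,0} = 4
G(9) = mex{4,3,2,2,1} = 0
G(10) = mex{0,4,3,3,2} = 1
G(11) = mex{1,0,4,0,3} = 2
G(12) = mex{2,1,0,1,0} = 3
G(13) = mex{3,2,1,2,1} = 0
G(14) = mex{0,3,2,3,2} = 1
G(15) = mex{1,0,3,4,3} = 2
G(16) = mex{2,1,0,0,4} = 3
G(17) = mex{3,2,1,1,0} = 4
G(18) = mex{4,3,2,2,1} = 0
G(19) = mex{0,4,3,3,2} = 1
G(n+9) = G(n) holds for n = 0,…,7 (a full window of length max(S) = 8), so the sequence is purely periodic with period 9.

9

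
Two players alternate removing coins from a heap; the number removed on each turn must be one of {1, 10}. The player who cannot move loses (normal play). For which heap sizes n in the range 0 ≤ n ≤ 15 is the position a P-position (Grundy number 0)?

0, 2, 4, 6, 8, 11, 13, 15

n :  0  1  2  3  4  5  6  7  8  9 10 11 12 13 14 15
G :  0  1  0  1  0  1  0  1  0  1  2  0  1  0  1  0
P-positions are exactly the n with G(n) = 0.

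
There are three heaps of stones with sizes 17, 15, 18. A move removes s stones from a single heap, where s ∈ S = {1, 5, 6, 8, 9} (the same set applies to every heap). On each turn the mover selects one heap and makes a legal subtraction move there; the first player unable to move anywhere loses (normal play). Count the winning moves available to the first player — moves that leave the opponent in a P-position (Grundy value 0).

All heaps use S = {1, 5, 6, 8, 9}:
n :  0  1  2  3  4  5  6  7  8  9 10 11 12 13 14 15 16 17 18
G :  0  1  0  1  0  1  2  3  2  3  2  3  4  5  0  1  0  1  0
Heap A: G(17) = 1.
Heap B: G(15) = 1.
Heap C: G(18) = 0.
Combined Grundy value = 1 ⊕ 1 ⊕ 0 = 0.
A winning move leaves total XOR = 0, i.e. changes one component's Grundy value g to g ⊕ X where X is the current total.
Heap A: target g' = 1⊕0 = 1, but every legal move changes the Grundy value (mex property), so 0 moves.
Heap B: target g' = 1⊕0 = 1, but every legal move changes the Grundy value (mex property), so 0 moves.
Heap C: target g' = 0⊕0 = 0, but every legal move changes the Grundy value (mex property), so 0 moves.

0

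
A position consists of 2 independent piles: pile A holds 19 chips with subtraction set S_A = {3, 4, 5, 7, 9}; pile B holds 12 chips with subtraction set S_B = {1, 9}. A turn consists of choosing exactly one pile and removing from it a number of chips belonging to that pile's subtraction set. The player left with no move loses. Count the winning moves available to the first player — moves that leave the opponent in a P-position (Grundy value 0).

Pile A, S = {3, 4, 5, 7, 9}:
G(0) = 0
G(1) = mex{} = 0
G(2) = mex{} = 0
G(3) = mex{0} = 1
G(4) = mex{0,0} = 1
G(5) = mex{0,0,0} = 1
G(6) = mex{1,0,0} = 2
G(7) = mex{1,1,0,0} = 2
G(8) = mex{1,1,1,0} = 2
G(9) = mex{2,1,1,0,0} = 3
G(10) = mex{2,2,1,1,0} = 3
G(11) = mex{2,2,2,1,0} = 3
G(12) = mex{3,2,2,1,1} = 0
G(13) = mex{3,3,2,2,1} = 0
G(14) = mex{3,3,3,2,1} = 0
G(15) = mex{0,3,3,2,2} = 1
G(16) = mex{0,0,3,3,2} = 1
G(17) = mex{0,0,0,3,2} = 1
G(18) = mex{1,0,0,3,3} = 2
G(19) = mex{1,1,0,0,3} = 2
G_A(19) = 2.
Pile B, S = {1, 9}:
G(0) = 0
G(1) = mex{0} = 1
G(2) = mex{1} = 0
G(3) = mex{0} = 1
G(4) = mex{1} = 0
G(5) = mex{0} = 1
G(6) = mex{1} = 0
G(7) = mex{0} = 1
G(8) = mex{1} = 0
G(9) = mex{0,0} = 1
G(10) = mex{1,1} = 0
G(11) = mex{0,0} = 1
G(12) = mex{1,1} = 0
G_B(12) = 0.
Combined Grundy value = 2 ⊕ 0 = 2.
A winning move leaves total XOR = 0, i.e. changes one component's Grundy value g to g ⊕ X where X is the current total.
Pile A: need g' = 2⊕2 = 0. Options: 19−3→G=1, 19−4→G=1, 19−5→G=0, 19−7→G=0, 19−9→G=3. Hits: 2.
Pile B: need g' = 0⊕2 = 2. Options: 12−1→G=1, 12−9→G=1. Hits: 0.

2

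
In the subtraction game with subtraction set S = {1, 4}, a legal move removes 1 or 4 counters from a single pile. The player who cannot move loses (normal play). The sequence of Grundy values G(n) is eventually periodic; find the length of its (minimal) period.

5

G(0) = 0
G(1) = mex{0} = 1
G(2) = mex{1} = 0
G(3) = mex{0} = 1
G(4) = mex{1,0} = 2
G(5) = mex{2,1} = 0
G(6) = mex{0,0} = 1
G(7) = mex{1,1} = 0
G(8) = mex{0,2} = 1
G(9) = mex{1,0} = 2
G(10) = mex{2,1} = 0
G(11) = mex{0,0} = 1
G(12) = mex{1,1} = 0
G(13) = mex{0,2} = 1
G(14) = mex{1,0} = 2
G(n+5) = G(n) holds for n = 0,…,3 (a full window of length max(S) = 4), so the sequence is purely periodic with period 5.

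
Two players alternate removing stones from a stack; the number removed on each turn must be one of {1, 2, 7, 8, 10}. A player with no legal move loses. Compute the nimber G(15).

0

n :  0  1  2  3  4  5  6  7  8  9 10 11 12 13 14 15
G :  0  1  2  0  1  2  0  1  2  0  1  2  0  1  2  0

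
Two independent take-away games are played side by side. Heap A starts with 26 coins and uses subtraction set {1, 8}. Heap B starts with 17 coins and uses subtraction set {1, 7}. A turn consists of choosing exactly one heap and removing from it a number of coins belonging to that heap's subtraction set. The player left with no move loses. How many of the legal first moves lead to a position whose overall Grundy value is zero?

1

Heap A, S = {1, 8}:
n :  0  1  2  3  4  5  6  7  8  9 10 11 12 13 14 15 16 17 18 19 20 21 22 23 24 25 26
G :  0  1  0  1  0  1  0  1  2  0  1  0  1  0  1  0  1  2  0  1  0  1  0  1  0  1  2
G_A(26) = 2.
Heap B, S = {1, 7}:
n :  0  1  2  3  4  5  6  7  8  9 10 11 12 13 14 15 16 17
G :  0  1  0  1  0  1  0  1  0  1  0  1  0  1  0  1  0  1
G_B(17) = 1.
Combined Grundy value = 2 ⊕ 1 = 3.
A winning move leaves total XOR = 0, i.e. changes one component's Grundy value g to g ⊕ X where X is the current total.
Heap A: need g' = 2⊕3 = 1. Options: 26−1→G=1, 26−8→G=0. Hits: 1.
Heap B: need g' = 1⊕3 = 2. Options: 17−1→G=0, 17−7→G=0. Hits: 0.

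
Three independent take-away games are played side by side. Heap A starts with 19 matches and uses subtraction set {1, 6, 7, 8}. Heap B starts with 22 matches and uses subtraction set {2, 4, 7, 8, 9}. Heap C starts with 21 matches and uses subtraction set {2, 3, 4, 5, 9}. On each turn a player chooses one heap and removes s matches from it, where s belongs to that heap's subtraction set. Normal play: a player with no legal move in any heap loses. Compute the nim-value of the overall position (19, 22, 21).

Heap A, S = {1, 6, 7, 8}:
n :  0  1  2  3  4  5  6  7  8  9 10 11 12 13 14 15 16 17 18 19
G :  0  1  0  1  0  1  2  3  2  3  2  3  4  0  1  0  1  0  1  2
G_A(19) = 2.
Heap B, S = {2, 4, 7, 8, 9}:
G(0) = 0
G(1) = mex{} = 0
G(2) = mex{0} = 1
G(3) = mex{0} = 1
G(4) = mex{1,0} = 2
G(5) = mex{1,0} = 2
G(6) = mex{2,1} = 0
G(7) = mex{2,1,0} = 3
G(8) = mex{0,2,0,0} = 1
G(9) = mex{3,2,1,0,0} = 4
G(10) = mex{1,0,1,1,0} = 2
G(11) = mex{4,3,2,1,1} = 0
G(12) = mex{2,1,2,2,1} = 0
G(13) = mex{0,4,0,2,2} = 1
G(14) = mex{0,2,3,0,2} = 1
G(15) = mex{1,0,1,3,0} = 2
G(16) = mex{1,0,4,1,3} = 2
G(17) = mex{2,1,2,4,1} = 0
G(18) = mex{2,1,0,2,4} = 3
G(19) = mex{0,2,0,0,2} = 1
G(20) = mex{3,2,1,0,0} = 4
G(21) = mex{1,0,1,1,0} = 2
G(22) = mex{4,3,2,1,1} = 0
G_B(22) = 0.
Heap C, S = {2, 3, 4, 5, 9}:
G(0) = 0
G(1) = mex{} = 0
G(2) = mex{0} = 1
G(3) = mex{0,0} = 1
G(4) = mex{1,0,0} = 2
G(5) = mex{1,1,0,0} = 2
G(6) = mex{2,1,1,0} = 3
G(7) = mex{2,2,1,1} = 0
G(8) = mex{3,2,2,1} = 0
G(9) = mex{0,3,2,2,0} = 1
G(10) = mex{0,0,3,2,0} = 1
G(11) = mex{1,0,0,3,1} = 2
G(12) = mex{1,1,0,0,1} = 2
G(13) = mex{2,1,1,0,2} = 3
G(14) = mex{2,2,1,1,2} = 0
G(15) = mex{3,2,2,1,3} = 0
G(16) = mex{0,3,2,2,0} = 1
G(17) = mex{0,0,3,2,0} = 1
G(18) = mex{1,0,0,3,1} = 2
G(19) = mex{1,1,0,0,1} = 2
G(20) = mex{2,1,1,0,2} = 3
G(21) = mex{2,2,1,1,2} = 0
G_C(21) = 0.
Combined Grundy value = 2 ⊕ 0 ⊕ 0 = 2.

2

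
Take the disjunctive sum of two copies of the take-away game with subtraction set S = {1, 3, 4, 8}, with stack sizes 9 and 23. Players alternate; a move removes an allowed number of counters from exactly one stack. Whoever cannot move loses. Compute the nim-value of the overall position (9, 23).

All stacks use S = {1, 3, 4, 8}:
G(0) = 0
G(1) = mex{0} = 1
G(2) = mex{1} = 0
G(3) = mex{0,0} = 1
G(4) = mex{1,1,0} = 2
G(5) = mex{2,0,1} = 3
G(6) = mex{3,1,0} = 2
G(7) = mex{2,2,1} = 0
G(8) = mex{0,3,2,0} = 1
G(9) = mex{1,2,3,1} = 0
G(10) = mex{0,0,2,0} = 1
G(11) = mex{1,1,0,1} = 2
G(12) = mex{2,0,1,2} = 3
G(13) = mex{3,1,0,3} = 2
G(14) = mex{2,2,1,2} = 0
G(15) = mex{0,3,2,0} = 1
G(16) = mex{1,2,3,1} = 0
G(17) = mex{0,0,2,0} = 1
G(18) = mex{1,1,0,1} = 2
G(19) = mex{2,0,1,2} = 3
G(20) = mex{3,1,0,3} = 2
G(21) = mex{2,2,1,2} = 0
G(22) = mex{0,3,2,0} = 1
G(23) = mex{1,2,3,1} = 0
Stack A: G(9) = 0.
Stack B: G(23) = 0.
Combined Grundy value = 0 ⊕ 0 = 0.

0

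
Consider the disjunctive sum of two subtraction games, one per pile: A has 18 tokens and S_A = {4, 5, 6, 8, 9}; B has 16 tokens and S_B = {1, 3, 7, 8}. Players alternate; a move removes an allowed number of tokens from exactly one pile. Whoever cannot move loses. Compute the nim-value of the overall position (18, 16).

Pile A, S = {4, 5, 6, 8, 9}:
G(0) = 0
G(1) = mex{} = 0
G(2) = mex{} = 0
G(3) = mex{} = 0
G(4) = mex{0} = 1
G(5) = mex{0,0} = 1
G(6) = mex{0,0,0} = 1
G(7) = mex{0,0,0} = 1
G(8) = mex{1,0,0,0} = 2
G(9) = mex{1,1,0,0,0} = 2
G(10) = mex{1,1,1,0,0} = 2
G(11) = mex{1,1,1,0,0} = 2
G(12) = mex{2,1,1,1,0} = 3
G(13) = mex{2,2,1,1,1} = 0
G(14) = mex{2,2,2,1,1} = 0
G(15) = mex{2,2,2,1,1} = 0
G(16) = mex{3,2,2,2,1} = 0
G(17) = mex{0,3,2,2,2} = 1
G(18) = mex{0,0,3,2,2} = 1
G_A(18) = 1.
Pile B, S = {1, 3, 7, 8}:
G(0) = 0
G(1) = mex{0} = 1
G(2) = mex{1} = 0
G(3) = mex{0,0} = 1
G(4) = mex{1,1} = 0
G(5) = mex{0,0} = 1
G(6) = mex{1,1} = 0
G(7) = mex{0,0,0} = 1
G(8) = mex{1,1,1,0} = 2
G(9) = mex{2,0,0,1} = 3
G(10) = mex{3,1,1,0} = 2
G(11) = mex{2,2,0,1} = 3
G(12) = mex{3,3,1,0} = 2
G(13) = mex{2,2,0,1} = 3
G(14) = mex{3,3,1,0} = 2
G(15) = mex{2,2,2,1} = 0
G(16) = mex{0,3,3,2} = 1
G_B(16) = 1.
Combined Grundy value = 1 ⊕ 1 = 0.

0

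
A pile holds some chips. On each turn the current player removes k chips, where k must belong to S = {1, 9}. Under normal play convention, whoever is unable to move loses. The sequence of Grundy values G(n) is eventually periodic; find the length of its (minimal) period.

2

n :  0  1  2  3  4  5  6  7  8  9 10 11 12 13 14
G :  0  1  0  1  0  1  0  1  0  1  0  1  0  1  0
G(n+2) = G(n) holds for n = 0,…,8 (a full window of length max(S) = 9), so the sequence is purely periodic with period 2.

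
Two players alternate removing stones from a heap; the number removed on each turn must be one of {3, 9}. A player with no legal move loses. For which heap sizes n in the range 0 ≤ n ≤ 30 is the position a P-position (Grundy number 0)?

0, 1, 2, 6, 7, 8, 12, 13, 14, 18, 19, 20, 24, 25, 26, 30

G(0) = 0
G(1) = mex{} = 0
G(2) = mex{} = 0
G(3) = mex{0} = 1
G(4) = mex{0} = 1
G(5) = mex{0} = 1
G(6) = mex{1} = 0
G(7) = mex{1} = 0
G(8) = mex{1} = 0
G(9) = mex{0,0} = 1
G(10) = mex{0,0} = 1
G(11) = mex{0,0} = 1
G(12) = mex{1,1} = 0
G(13) = mex{1,1} = 0
G(14) = mex{1,1} = 0
G(15) = mex{0,0} = 1
G(16) = mex{0,0} = 1
G(17) = mex{0,0} = 1
G(18) = mex{1,1} = 0
G(19) = mex{1,1} = 0
G(20) = mex{1,1} = 0
G(21) = mex{0,0} = 1
G(22) = mex{0,0} = 1
G(23) = mex{0,0} = 1
G(24) = mex{1,1} = 0
G(25) = mex{1,1} = 0
G(26) = mex{1,1} = 0
G(27) = mex{0,0} = 1
G(28) = mex{0,0} = 1
G(29) = mex{0,0} = 1
G(30) = mex{1,1} = 0
P-positions are exactly the n with G(n) = 0.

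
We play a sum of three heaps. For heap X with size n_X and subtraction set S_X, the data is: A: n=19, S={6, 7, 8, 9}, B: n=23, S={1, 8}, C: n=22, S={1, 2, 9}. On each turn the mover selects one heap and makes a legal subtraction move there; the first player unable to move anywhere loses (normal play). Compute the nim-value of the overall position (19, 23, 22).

3

Heap A, S = {6, 7, 8, 9}:
G(0) = 0
G(1) = mex{} = 0
G(2) = mex{} = 0
G(3) = mex{} = 0
G(4) = mex{} = 0
G(5) = mex{} = 0
G(6) = mex{0} = 1
G(7) = mex{0,0} = 1
G(8) = mex{0,0,0} = 1
G(9) = mex{0,0,0,0} = 1
G(10) = mex{0,0,0,0} = 1
G(11) = mex{0,0,0,0} = 1
G(12) = mex{1,0,0,0} = 2
G(13) = mex{1,1,0,0} = 2
G(14) = mex{1,1,1,0} = 2
G(15) = mex{1,1,1,1} = 0
G(16) = mex{1,1,1,1} = 0
G(17) = mex{1,1,1,1} = 0
G(18) = mex{2,1,1,1} = 0
G(19) = mex{2,2,1,1} = 0
G_A(19) = 0.
Heap B, S = {1, 8}:
n :  0  1  2  3  4  5  6  7  8  9 10 11 12 13 14 15 16 17 18 19 20 21 22 23
G :  0  1  0  1  0  1  0  1  2  0  1  0  1  0  1  0  1  2  0  1  0  1  0  1
G_B(23) = 1.
Heap C, S = {1, 2, 9}:
G(0) = 0
G(1) = mex{0} = 1
G(2) = mex{1,0} = 2
G(3) = mex{2,1} = 0
G(4) = mex{0,2} = 1
G(5) = mex{1,0} = 2
G(6) = mex{2,1} = 0
G(7) = mex{0,2} = 1
G(8) = mex{1,0} = 2
G(9) = mex{2,1,0} = 3
G(10) = mex{3,2,1} = 0
G(11) = mex{0,3,2} = 1
G(12) = mex{1,0,0} = 2
G(13) = mex{2,1,1} = 0
G(14) = mex{0,2,2} = 1
G(15) = mex{1,0,0} = 2
G(16) = mex{2,1,1} = 0
G(17) = mex{0,2,2} = 1
G(18) = mex{1,0,3} = 2
G(19) = mex{2,1,0} = 3
G(20) = mex{3,2,1} = 0
G(21) = mex{0,3,2} = 1
G(22) = mex{1,0,0} = 2
G_C(22) = 2.
Combined Grundy value = 0 ⊕ 1 ⊕ 2 = 3.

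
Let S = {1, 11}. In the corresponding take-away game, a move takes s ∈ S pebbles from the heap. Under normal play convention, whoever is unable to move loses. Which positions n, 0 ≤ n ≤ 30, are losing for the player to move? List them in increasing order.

n :  0  1  2  3  4  5  6  7  8  9 10 11 12 13 14 15 16 17 18 19 20 21 22 23 24 25 26 27 28 29 30
G :  0  1  0  1  0  1  0  1  0  1  0  1  0  1  0  1  0  1  0  1  0  1  0  1  0  1  0  1  0  1  0
P-positions are exactly the n with G(n) = 0.

0, 2, 4, 6, 8, 10, 12, 14, 16, 18, 20, 22, 24, 26, 28, 30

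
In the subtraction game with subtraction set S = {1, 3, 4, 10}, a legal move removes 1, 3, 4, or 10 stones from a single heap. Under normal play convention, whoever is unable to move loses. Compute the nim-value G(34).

2

G(0) = 0
G(1) = mex{0} = 1
G(2) = mex{1} = 0
G(3) = mex{0,0} = 1
G(4) = mex{1,1,0} = 2
G(5) = mex{2,0,1} = 3
G(6) = mex{3,1,0} = 2
G(7) = mex{2,2,1} = 0
G(8) = mex{0,3,2} = 1
G(9) = mex{1,2,3} = 0
G(10) = mex{0,0,2,0} = 1
G(11) = mex{1,1,0,1} = 2
G(12) = mex{2,0,1,0} = 3
G(13) = mex{3,1,0,1} = 2
G(14) = mex{2,2,1,2} = 0
G(15) = mex{0,3,2,3} = 1
G(16) = mex{1,2,3,2} = 0
G(17) = mex{0,0,2,0} = 1
G(18) = mex{1,1,0,1} = 2
G(19) = mex{2,0,1,0} = 3
G(20) = mex{3,1,0,1} = 2
G(21) = mex{2,2,1,2} = 0
G(22) = mex{0,3,2,3} = 1
G(23) = mex{1,2,3,2} = 0
G(24) = mex{0,0,2,0} = 1
G(25) = mex{1,1,0,1} = 2
G(26) = mex{2,0,1,0} = 3
G(27) = mex{3,1,0,1} = 2
G(28) = mex{2,2,1,2} = 0
G(29) = mex{0,3,2,3} = 1
G(30) = mex{1,2,3,2} = 0
G(31) = mex{0,0,2,0} = 1
G(32) = mex{1,1,0,1} = 2
G(33) = mex{2,0,1,0} = 3
G(34) = mex{3,1,0,1} = 2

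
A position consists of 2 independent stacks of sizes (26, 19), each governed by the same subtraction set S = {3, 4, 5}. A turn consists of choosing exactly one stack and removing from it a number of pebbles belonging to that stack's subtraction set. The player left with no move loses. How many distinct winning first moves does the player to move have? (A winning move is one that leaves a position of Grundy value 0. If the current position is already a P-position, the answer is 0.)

2

All stacks use S = {3, 4, 5}:
n :  0  1  2  3  4  5  6  7  8  9 10 11 12 13 14 15 16 17 18 19 20 21 22 23 24 25 26
G :  0  0  0  1  1  1  2  2  0  0  0  1  1  1  2  2  0  0  0  1  1  1  2  2  0  0  0
Stack A: G(26) = 0.
Stack B: G(19) = 1.
Combined Grundy value = 0 ⊕ 1 = 1.
A winning move leaves total XOR = 0, i.e. changes one component's Grundy value g to g ⊕ X where X is the current total.
Stack A: need g' = 0⊕1 = 1. Options: 26−3→G=2, 26−4→G=2, 26−5→G=1. Hits: 1.
Stack B: need g' = 1⊕1 = 0. Options: 19−3→G=0, 19−4→G=2, 19−5→G=2. Hits: 1.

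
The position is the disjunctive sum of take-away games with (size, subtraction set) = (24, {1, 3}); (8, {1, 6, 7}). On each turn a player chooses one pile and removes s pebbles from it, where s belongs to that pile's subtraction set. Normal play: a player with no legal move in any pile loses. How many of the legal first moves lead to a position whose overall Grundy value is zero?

1

Pile A, S = {1, 3}:
G(0) = 0
G(1) = mex{0} = 1
G(2) = mex{1} = 0
G(3) = mex{0,0} = 1
G(4) = mex{1,1} = 0
G(5) = mex{0,0} = 1
G(6) = mex{1,1} = 0
G(7) = mex{0,0} = 1
G(8) = mex{1,1} = 0
G(9) = mex{0,0} = 1
G(10) = mex{1,1} = 0
G(11) = mex{0,0} = 1
G(12) = mex{1,1} = 0
G(13) = mex{0,0} = 1
G(14) = mex{1,1} = 0
G(15) = mex{0,0} = 1
G(16) = mex{1,1} = 0
G(17) = mex{0,0} = 1
G(18) = mex{1,1} = 0
G(19) = mex{0,0} = 1
G(20) = mex{1,1} = 0
G(21) = mex{0,0} = 1
G(22) = mex{1,1} = 0
G(23) = mex{0,0} = 1
G(24) = mex{1,1} = 0
G_A(24) = 0.
Pile B, S = {1, 6, 7}:
G(0) = 0
G(1) = mex{0} = 1
G(2) = mex{1} = 0
G(3) = mex{0} = 1
G(4) = mex{1} = 0
G(5) = mex{0} = 1
G(6) = mex{1,0} = 2
G(7) = mex{2,1,0} = 3
G(8) = mex{3,0,1} = 2
G_B(8) = 2.
Combined Grundy value = 0 ⊕ 2 = 2.
A winning move leaves total XOR = 0, i.e. changes one component's Grundy value g to g ⊕ X where X is the current total.
Pile A: need g' = 0⊕2 = 2. Options: 24−1→G=1, 24−3→G=1. Hits: 0.
Pile B: need g' = 2⊕2 = 0. Options: 8−1→G=3, 8−6→G=0, 8−7→G=1. Hits: 1.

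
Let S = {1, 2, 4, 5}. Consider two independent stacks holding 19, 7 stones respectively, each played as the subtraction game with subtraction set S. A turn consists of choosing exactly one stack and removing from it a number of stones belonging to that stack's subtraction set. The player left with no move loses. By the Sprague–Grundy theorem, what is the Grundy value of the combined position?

0

All stacks use S = {1, 2, 4, 5}:
n :  0  1  2  3  4  5  6  7  8  9 10 11 12 13 14 15 16 17 18 19
G :  0  1  2  0  1  2  0  1  2  0  1  2  0  1  2  0  1  2  0  1
Stack A: G(19) = 1.
Stack B: G(7) = 1.
Combined Grundy value = 1 ⊕ 1 = 0.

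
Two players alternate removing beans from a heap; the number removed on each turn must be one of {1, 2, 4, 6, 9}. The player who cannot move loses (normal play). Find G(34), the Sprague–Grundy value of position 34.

2

G(0) = 0
G(1) = mex{0} = 1
G(2) = mex{1,0} = 2
G(3) = mex{2,1} = 0
G(4) = mex{0,2,0} = 1
G(5) = mex{1,0,1} = 2
G(6) = mex{2,1,2,0} = 3
G(7) = mex{3,2,0,1} = 4
G(8) = mex{4,3,1,2} = 0
G(9) = mex{0,4,2,0,0} = 1
G(10) = mex{1,0,3,1,1} = 2
G(11) = mex{2,1,4,2,2} = 0
G(12) = mex{0,2,0,3,0} = 1
G(13) = mex{1,0,1,4,1} = 2
G(14) = mex{2,1,2,0,2} = 3
G(15) = mex{3,2,0,1,3} = 4
G(16) = mex{4,3,1,2,4} = 0
G(17) = mex{0,4,2,0,0} = 1
G(18) = mex{1,0,3,1,1} = 2
G(19) = mex{2,1,4,2,2} = 0
G(20) = mex{0,2,0,3,0} = 1
G(21) = mex{1,0,1,4,1} = 2
G(22) = mex{2,1,2,0,2} = 3
G(23) = mex{3,2,0,1,3} = 4
G(24) = mex{4,3,1,2,4} = 0
G(25) = mex{0,4,2,0,0} = 1
G(26) = mex{1,0,3,1,1} = 2
G(27) = mex{2,1,4,2,2} = 0
G(28) = mex{0,2,0,3,0} = 1
G(29) = mex{1,0,1,4,1} = 2
G(30) = mex{2,1,2,0,2} = 3
G(31) = mex{3,2,0,1,3} = 4
G(32) = mex{4,3,1,2,4} = 0
G(33) = mex{0,4,2,0,0} = 1
G(34) = mex{1,0,3,1,1} = 2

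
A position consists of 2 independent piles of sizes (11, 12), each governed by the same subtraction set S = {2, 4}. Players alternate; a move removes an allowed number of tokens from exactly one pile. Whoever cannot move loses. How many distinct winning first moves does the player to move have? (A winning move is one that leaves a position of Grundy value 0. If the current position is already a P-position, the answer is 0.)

All piles use S = {2, 4}:
G(0) = 0
G(1) = mex{} = 0
G(2) = mex{0} = 1
G(3) = mex{0} = 1
G(4) = mex{1,0} = 2
G(5) = mex{1,0} = 2
G(6) = mex{2,1} = 0
G(7) = mex{2,1} = 0
G(8) = mex{0,2} = 1
G(9) = mex{0,2} = 1
G(10) = mex{1,0} = 2
G(11) = mex{1,0} = 2
G(12) = mex{2,1} = 0
Pile A: G(11) = 2.
Pile B: G(12) = 0.
Combined Grundy value = 2 ⊕ 0 = 2.
A winning move leaves total XOR = 0, i.e. changes one component's Grundy value g to g ⊕ X where X is the current total.
Pile A: need g' = 2⊕2 = 0. Options: 11−2→G=1, 11−4→G=0. Hits: 1.
Pile B: need g' = 0⊕2 = 2. Options: 12−2→G=2, 12−4→G=1. Hits: 1.

2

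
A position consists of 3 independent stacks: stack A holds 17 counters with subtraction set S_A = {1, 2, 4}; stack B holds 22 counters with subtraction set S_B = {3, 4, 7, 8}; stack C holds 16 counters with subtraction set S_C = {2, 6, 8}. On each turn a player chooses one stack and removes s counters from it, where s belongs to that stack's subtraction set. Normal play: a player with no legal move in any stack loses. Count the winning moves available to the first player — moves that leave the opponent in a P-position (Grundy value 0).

3

Stack A, S = {1, 2, 4}:
n :  0  1  2  3  4  5  6  7  8  9 10 11 12 13 14 15 16 17
G :  0  1  2  0  1  2  0  1  2  0  1  2  0  1  2  0  1  2
G_A(17) = 2.
Stack B, S = {3, 4, 7, 8}:
G(0) = 0
G(1) = mex{} = 0
G(2) = mex{} = 0
G(3) = mex{0} = 1
G(4) = mex{0,0} = 1
G(5) = mex{0,0} = 1
G(6) = mex{1,0} = 2
G(7) = mex{1,1,0} = 2
G(8) = mex{1,1,0,0} = 2
G(9) = mex{2,1,0,0} = 3
G(10) = mex{2,2,1,0} = 3
G(11) = mex{2,2,1,1} = 0
G(12) = mex{3,2,1,1} = 0
G(13) = mex{3,3,2,1} = 0
G(14) = mex{0,3,2,2} = 1
G(15) = mex{0,0,2,2} = 1
G(16) = mex{0,0,3,2} = 1
G(17) = mex{1,0,3,3} = 2
G(18) = mex{1,1,0,3} = 2
G(19) = mex{1,1,0,0} = 2
G(20) = mex{2,1,0,0} = 3
G(21) = mex{2,2,1,0} = 3
G(22) = mex{2,2,1,1} = 0
G_B(22) = 0.
Stack C, S = {2, 6, 8}:
n :  0  1  2  3  4  5  6  7  8  9 10 11 12 13 14 15 16
G :  0  0  1  1  0  0  1  1  2  2  3  3  2  2  0  0  1
G_C(16) = 1.
Combined Grundy value = 2 ⊕ 0 ⊕ 1 = 3.
A winning move leaves total XOR = 0, i.e. changes one component's Grundy value g to g ⊕ X where X is the current total.
Stack A: need g' = 2⊕3 = 1. Options: 17−1→G=1, 17−2→G=0, 17−4→G=1. Hits: 2.
Stack B: need g' = 0⊕3 = 3. Options: 22−3→G=2, 22−4→G=2, 22−7→G=1, 22−8→G=1. Hits: 0.
Stack C: need g' = 1⊕3 = 2. Options: 16−2→G=0, 16−6→G=3, 16−8→G=2. Hits: 1.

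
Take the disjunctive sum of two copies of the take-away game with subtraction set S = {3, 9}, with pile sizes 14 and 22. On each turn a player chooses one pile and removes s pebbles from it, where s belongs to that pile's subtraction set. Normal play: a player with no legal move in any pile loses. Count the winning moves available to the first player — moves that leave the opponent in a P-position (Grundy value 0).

4

All piles use S = {3, 9}:
n :  0  1  2  3  4  5  6  7  8  9 10 11 12 13 14 15 16 17 18 19 20 21 22
G :  0  0  0  1  1  1  0  0  0  1  1  1  0  0  0  1  1  1  0  0  0  1  1
Pile A: G(14) = 0.
Pile B: G(22) = 1.
Combined Grundy value = 0 ⊕ 1 = 1.
A winning move leaves total XOR = 0, i.e. changes one component's Grundy value g to g ⊕ X where X is the current total.
Pile A: need g' = 0⊕1 = 1. Options: 14−3→G=1, 14−9→G=1. Hits: 2.
Pile B: need g' = 1⊕1 = 0. Options: 22−3→G=0, 22−9→G=0. Hits: 2.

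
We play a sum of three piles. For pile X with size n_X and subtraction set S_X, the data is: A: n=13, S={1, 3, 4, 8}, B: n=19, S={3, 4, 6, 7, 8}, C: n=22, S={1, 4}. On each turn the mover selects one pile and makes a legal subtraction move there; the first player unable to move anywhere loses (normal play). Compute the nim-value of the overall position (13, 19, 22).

0

Pile A, S = {1, 3, 4, 8}:
n :  0  1  2  3  4  5  6  7  8  9 10 11 12 13
G :  0  1  0  1  2  3  2  0  1  0  1  2  3  2
G_A(13) = 2.
Pile B, S = {3, 4, 6, 7, 8}:
n :  0  1  2  3  4  5  6  7  8  9 10 11 12 13 14 15 16 17 18 19
G :  0  0  0  1  1  1  2  2  2  3  3  0  0  0  1  1  1  2  2  2
G_B(19) = 2.
Pile C, S = {1, 4}:
G(0) = 0
G(1) = mex{0} = 1
G(2) = mex{1} = 0
G(3) = mex{0} = 1
G(4) = mex{1,0} = 2
G(5) = mex{2,1} = 0
G(6) = mex{0,0} = 1
G(7) = mex{1,1} = 0
G(8) = mex{0,2} = 1
G(9) = mex{1,0} = 2
G(10) = mex{2,1} = 0
G(11) = mex{0,0} = 1
G(12) = mex{1,1} = 0
G(13) = mex{0,2} = 1
G(14) = mex{1,0} = 2
G(15) = mex{2,1} = 0
G(16) = mex{0,0} = 1
G(17) = mex{1,1} = 0
G(18) = mex{0,2} = 1
G(19) = mex{1,0} = 2
G(20) = mex{2,1} = 0
G(21) = mex{0,0} = 1
G(22) = mex{1,1} = 0
G_C(22) = 0.
Combined Grundy value = 2 ⊕ 2 ⊕ 0 = 0.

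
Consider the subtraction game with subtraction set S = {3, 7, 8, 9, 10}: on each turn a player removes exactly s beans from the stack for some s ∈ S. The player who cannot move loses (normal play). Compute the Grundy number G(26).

n :  0  1  2  3  4  5  6  7  8  9 10 11 12 13 14 15 16 17 18 19 20 21 22 23 24 25 26
G :  0  0  0  1  1  1  0  2  2  1  3  3  2  2  4  3  3  0  0  0  1  1  1  0  2  2  1

1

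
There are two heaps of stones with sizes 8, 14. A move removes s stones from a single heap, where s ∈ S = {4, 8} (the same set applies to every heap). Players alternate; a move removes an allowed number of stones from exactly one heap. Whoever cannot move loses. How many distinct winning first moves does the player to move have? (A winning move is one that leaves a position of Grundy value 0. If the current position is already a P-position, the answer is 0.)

All heaps use S = {4, 8}:
n :  0  1  2  3  4  5  6  7  8  9 10 11 12 13 14
G :  0  0  0  0  1  1  1  1  2  2  2  2  0  0  0
Heap A: G(8) = 2.
Heap B: G(14) = 0.
Combined Grundy value = 2 ⊕ 0 = 2.
A winning move leaves total XOR = 0, i.e. changes one component's Grundy value g to g ⊕ X where X is the current total.
Heap A: need g' = 2⊕2 = 0. Options: 8−4→G=1, 8−8→G=0. Hits: 1.
Heap B: need g' = 0⊕2 = 2. Options: 14−4→G=2, 14−8→G=1. Hits: 1.

2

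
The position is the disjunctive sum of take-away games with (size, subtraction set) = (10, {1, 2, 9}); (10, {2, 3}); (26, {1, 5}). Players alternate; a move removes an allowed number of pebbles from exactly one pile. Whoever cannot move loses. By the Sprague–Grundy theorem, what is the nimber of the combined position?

Pile A, S = {1, 2, 9}:
G(0) = 0
G(1) = mex{0} = 1
G(2) = mex{1,0} = 2
G(3) = mex{2,1} = 0
G(4) = mex{0,2} = 1
G(5) = mex{1,0} = 2
G(6) = mex{2,1} = 0
G(7) = mex{0,2} = 1
G(8) = mex{1,0} = 2
G(9) = mex{2,1,0} = 3
G(10) = mex{3,2,1} = 0
G_A(10) = 0.
Pile B, S = {2, 3}:
n :  0  1  2  3  4  5  6  7  8  9 10
G :  0  0  1  1  2  0  0  1  1  2  0
G_B(10) = 0.
Pile C, S = {1, 5}:
n :  0  1  2  3  4  5  6  7  8  9 10 11 12 13 14 15 16 17 18 19 20 21 22 23 24 25 26
G :  0  1  0  1  0  1  0  1  0  1  0  1  0  1  0  1  0  1  0  1  0  1  0  1  0  1  0
G_C(26) = 0.
Combined Grundy value = 0 ⊕ 0 ⊕ 0 = 0.

0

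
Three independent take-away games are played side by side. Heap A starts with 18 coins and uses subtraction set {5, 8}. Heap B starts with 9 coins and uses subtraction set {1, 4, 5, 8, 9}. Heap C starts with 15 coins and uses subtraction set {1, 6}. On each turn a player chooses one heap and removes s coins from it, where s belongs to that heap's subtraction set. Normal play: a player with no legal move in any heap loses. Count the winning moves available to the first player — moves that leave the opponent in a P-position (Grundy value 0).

Heap A, S = {5, 8}:
n :  0  1  2  3  4  5  6  7  8  9 10 11 12 13 14 15 16 17 18
G :  0  0  0  0  0  1  1  1  1  1  2  2  2  0  0  0  0  0  1
G_A(18) = 1.
Heap B, S = {1, 4, 5, 8, 9}:
n : 0 1 2 3 4 5 6 7 8 9
G : 0 1 0 1 2 3 2 3 4 5
G_B(9) = 5.
Heap C, S = {1, 6}:
n :  0  1  2  3  4  5  6  7  8  9 10 11 12 13 14 15
G :  0  1  0  1  0  1  2  0  1  0  1  0  1  2  0  1
G_C(15) = 1.
Combined Grundy value = 1 ⊕ 5 ⊕ 1 = 5.
A winning move leaves total XOR = 0, i.e. changes one component's Grundy value g to g ⊕ X where X is the current total.
Heap A: need g' = 1⊕5 = 4. Options: 18−5→G=0, 18−8→G=2. Hits: 0.
Heap B: need g' = 5⊕5 = 0. Options: 9−1→G=4, 9−4→G=3, 9−5→G=2, 9−8→G=1, 9−9→G=0. Hits: 1.
Heap C: need g' = 1⊕5 = 4. Options: 15−1→G=0, 15−6→G=0. Hits: 0.

1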